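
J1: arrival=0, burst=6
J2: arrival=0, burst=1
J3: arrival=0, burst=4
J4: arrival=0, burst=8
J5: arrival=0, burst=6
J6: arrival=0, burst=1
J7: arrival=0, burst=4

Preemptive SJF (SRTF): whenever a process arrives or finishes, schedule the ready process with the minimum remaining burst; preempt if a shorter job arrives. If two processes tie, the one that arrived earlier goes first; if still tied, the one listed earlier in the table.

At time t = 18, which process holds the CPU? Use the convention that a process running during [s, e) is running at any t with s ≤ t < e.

Schedule: | J2 0-1 | J6 1-2 | J3 2-6 | J7 6-10 | J1 10-16 | J5 16-22 | J4 22-30 |
Completion: J1=16  J2=1  J3=6  J4=30  J5=22  J6=2  J7=10
Turnaround (C−A): J1=16  J2=1  J3=6  J4=30  J5=22  J6=2  J7=10

J5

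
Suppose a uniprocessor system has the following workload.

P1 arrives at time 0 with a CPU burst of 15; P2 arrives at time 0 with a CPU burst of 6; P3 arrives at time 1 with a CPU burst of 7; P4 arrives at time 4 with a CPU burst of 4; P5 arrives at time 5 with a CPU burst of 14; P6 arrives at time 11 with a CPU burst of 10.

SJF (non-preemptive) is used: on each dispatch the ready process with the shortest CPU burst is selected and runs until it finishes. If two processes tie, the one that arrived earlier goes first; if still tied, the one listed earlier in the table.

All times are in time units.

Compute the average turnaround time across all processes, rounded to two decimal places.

22.67

Timeline: | P2 0-6 | P4 6-10 | P3 10-17 | P6 17-27 | P5 27-41 | P1 41-56 |
Completion: P1=56  P2=6  P3=17  P4=10  P5=41  P6=27
Turnaround (C−A): P1=56  P2=6  P3=16  P4=6  P5=36  P6=16
Turnaround times: P1=56, P2=6, P3=16, P4=6, P5=36, P6=16
Average turnaround = (56+6+16+6+36+16) / 6 = 136/6 = 22.67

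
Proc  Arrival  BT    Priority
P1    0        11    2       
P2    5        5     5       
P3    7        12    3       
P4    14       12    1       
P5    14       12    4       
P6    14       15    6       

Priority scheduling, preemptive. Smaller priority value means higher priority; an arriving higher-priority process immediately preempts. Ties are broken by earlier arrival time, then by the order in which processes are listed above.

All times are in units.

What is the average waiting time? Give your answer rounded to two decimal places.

Schedule: | P1 0-11 | P3 11-14 | P4 14-26 | P3 26-35 | P5 35-47 | P2 47-52 | P6 52-67 |
Completion: P1=11  P2=52  P3=35  P4=26  P5=47  P6=67
Turnaround (C−A): P1=11  P2=47  P3=28  P4=12  P5=33  P6=53
Waiting times: P1=0, P2=42, P3=16, P4=0, P5=21, P6=38
Average waiting = (0+42+16+0+21+38) / 6 = 117/6 = 19.50

19.50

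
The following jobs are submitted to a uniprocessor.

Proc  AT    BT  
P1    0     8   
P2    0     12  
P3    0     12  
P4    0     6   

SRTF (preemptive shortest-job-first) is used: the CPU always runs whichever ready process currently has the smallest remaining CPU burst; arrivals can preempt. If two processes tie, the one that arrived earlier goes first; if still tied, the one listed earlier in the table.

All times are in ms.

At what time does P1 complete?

14

Schedule: | P4 0-6 | P1 6-14 | P2 14-26 | P3 26-38 |
Completion: P1=14  P2=26  P3=38  P4=6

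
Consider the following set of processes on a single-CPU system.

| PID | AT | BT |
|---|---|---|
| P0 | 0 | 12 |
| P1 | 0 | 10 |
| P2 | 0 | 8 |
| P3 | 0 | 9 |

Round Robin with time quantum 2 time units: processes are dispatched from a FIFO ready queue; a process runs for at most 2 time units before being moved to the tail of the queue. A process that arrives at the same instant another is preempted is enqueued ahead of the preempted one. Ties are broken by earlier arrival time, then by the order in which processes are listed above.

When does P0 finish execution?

39

Gantt: | P0 0-2 | P1 2-4 | P2 4-6 | P3 6-8 | P0 8-10 | P1 10-12 | P2 12-14 | P3 14-16 | P0 16-18 | P1 18-20 | P2 20-22 | P3 22-24 | P0 24-26 | P1 26-28 | P2 28-30 | P3 30-32 | P0 32-34 | P1 34-36 | P3 36-37 | P0 37-39 |
Completion: P0=39  P1=36  P2=30  P3=37
Turnaround (C−A): P0=39  P1=36  P2=30  P3=37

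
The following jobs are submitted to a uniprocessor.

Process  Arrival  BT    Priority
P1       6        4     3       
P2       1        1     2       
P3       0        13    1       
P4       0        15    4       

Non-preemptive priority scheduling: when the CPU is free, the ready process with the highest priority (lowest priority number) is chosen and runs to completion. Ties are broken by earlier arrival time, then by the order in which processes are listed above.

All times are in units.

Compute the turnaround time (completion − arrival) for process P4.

33

Timeline: | P3 0-13 | P2 13-14 | P1 14-18 | P4 18-33 |
Completion: P1=18  P2=14  P3=13  P4=33
Turnaround(P4) = completion − arrival = 33 − 0 = 33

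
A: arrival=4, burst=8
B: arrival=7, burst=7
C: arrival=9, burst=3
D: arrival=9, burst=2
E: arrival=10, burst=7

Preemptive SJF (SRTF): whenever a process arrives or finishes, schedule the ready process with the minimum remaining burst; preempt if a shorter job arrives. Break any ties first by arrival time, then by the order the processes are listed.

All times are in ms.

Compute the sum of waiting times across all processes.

Gantt: | idle 0-4 | A 4-9 | D 9-11 | A 11-14 | C 14-17 | B 17-24 | E 24-31 |
Completion: A=14  B=24  C=17  D=11  E=31
Turnaround (C−A): A=10  B=17  C=8  D=2  E=21
Waiting = turnaround − burst: A=2, B=10, C=5, D=0, E=14
Total waiting = 2 + 10 + 5 + 0 + 14 = 31

31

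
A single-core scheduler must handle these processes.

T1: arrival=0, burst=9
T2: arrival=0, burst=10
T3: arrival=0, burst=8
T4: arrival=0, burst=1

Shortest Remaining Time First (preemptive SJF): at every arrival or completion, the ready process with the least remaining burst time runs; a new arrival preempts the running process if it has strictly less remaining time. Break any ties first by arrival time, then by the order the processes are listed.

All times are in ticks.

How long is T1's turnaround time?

18

Schedule: | T4 0-1 | T3 1-9 | T1 9-18 | T2 18-28 |
Completion: T1=18  T2=28  T3=9  T4=1
Turnaround (C−A): T1=18  T2=28  T3=9  T4=1
Turnaround(T1) = completion − arrival = 18 − 0 = 18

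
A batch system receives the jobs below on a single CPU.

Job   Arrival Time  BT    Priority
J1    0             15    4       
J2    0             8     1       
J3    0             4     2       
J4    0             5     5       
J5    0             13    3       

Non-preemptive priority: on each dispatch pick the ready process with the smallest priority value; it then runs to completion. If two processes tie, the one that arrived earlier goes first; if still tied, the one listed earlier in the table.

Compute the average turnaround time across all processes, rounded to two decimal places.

26.00

Gantt: | J2 0-8 | J3 8-12 | J5 12-25 | J1 25-40 | J4 40-45 |
Completion: J1=40  J2=8  J3=12  J4=45  J5=25
Turnaround (C−A): J1=40  J2=8  J3=12  J4=45  J5=25
Turnaround times: J1=40, J2=8, J3=12, J4=45, J5=25
Average turnaround = (40+8+12+45+25) / 5 = 130/5 = 26.00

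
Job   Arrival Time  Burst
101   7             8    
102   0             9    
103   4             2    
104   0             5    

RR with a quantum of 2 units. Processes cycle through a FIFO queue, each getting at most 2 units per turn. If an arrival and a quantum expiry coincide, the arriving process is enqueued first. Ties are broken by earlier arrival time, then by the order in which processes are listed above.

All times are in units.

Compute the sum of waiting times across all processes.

Schedule: | 102 0-2 | 104 2-4 | 102 4-6 | 103 6-8 | 104 8-10 | 102 10-12 | 101 12-14 | 104 14-15 | 102 15-17 | 101 17-19 | 102 19-20 | 101 20-24 |
Completion: 101=24  102=20  103=8  104=15
Waiting = turnaround − burst: 101=9, 102=11, 103=2, 104=10
Total waiting = 9 + 11 + 2 + 10 = 32

32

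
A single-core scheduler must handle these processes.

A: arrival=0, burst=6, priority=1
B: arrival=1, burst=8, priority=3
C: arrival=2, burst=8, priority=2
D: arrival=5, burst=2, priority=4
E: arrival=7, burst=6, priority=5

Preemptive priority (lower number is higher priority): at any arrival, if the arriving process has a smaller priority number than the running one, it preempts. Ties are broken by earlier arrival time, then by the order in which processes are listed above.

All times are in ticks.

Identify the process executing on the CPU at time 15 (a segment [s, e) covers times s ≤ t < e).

Timeline: | A 0-6 | C 6-14 | B 14-22 | D 22-24 | E 24-30 |
Completion: A=6  B=22  C=14  D=24  E=30
Turnaround (C−A): A=6  B=21  C=12  D=19  E=23

B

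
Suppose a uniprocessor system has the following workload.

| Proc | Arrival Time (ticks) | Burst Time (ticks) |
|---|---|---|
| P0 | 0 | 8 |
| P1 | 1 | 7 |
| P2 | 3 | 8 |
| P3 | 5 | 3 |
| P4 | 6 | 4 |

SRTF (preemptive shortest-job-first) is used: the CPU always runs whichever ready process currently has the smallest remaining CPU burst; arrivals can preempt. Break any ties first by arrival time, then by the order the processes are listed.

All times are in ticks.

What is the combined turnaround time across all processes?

Gantt: | P0 0-8 | P3 8-11 | P4 11-15 | P1 15-22 | P2 22-30 |
Completion: P0=8  P1=22  P2=30  P3=11  P4=15
Turnaround = completion − arrival: P0=8, P1=21, P2=27, P3=6, P4=9
Total turnaround = 8 + 21 + 27 + 6 + 9 = 71

71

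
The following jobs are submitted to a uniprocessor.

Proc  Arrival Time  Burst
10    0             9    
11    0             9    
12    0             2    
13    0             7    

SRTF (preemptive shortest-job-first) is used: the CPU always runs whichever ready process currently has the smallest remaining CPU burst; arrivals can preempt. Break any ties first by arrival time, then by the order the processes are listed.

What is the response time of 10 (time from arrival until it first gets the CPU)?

9

Gantt: | 12 0-2 | 13 2-9 | 10 9-18 | 11 18-27 |
Completion: 10=18  11=27  12=2  13=9
Turnaround (C−A): 10=18  11=27  12=2  13=9
Response(10) = first start − arrival = 9 − 0 = 9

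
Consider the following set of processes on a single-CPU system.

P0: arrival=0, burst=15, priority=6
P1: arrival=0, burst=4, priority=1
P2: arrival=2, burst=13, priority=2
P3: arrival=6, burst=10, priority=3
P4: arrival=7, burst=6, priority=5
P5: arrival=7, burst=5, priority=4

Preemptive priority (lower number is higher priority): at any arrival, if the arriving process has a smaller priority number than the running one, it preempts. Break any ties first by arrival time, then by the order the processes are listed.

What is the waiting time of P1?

0

Gantt: | P1 0-4 | P2 4-17 | P3 17-27 | P5 27-32 | P4 32-38 | P0 38-53 |
Completion: P0=53  P1=4  P2=17  P3=27  P4=38  P5=32
Turnaround (C−A): P0=53  P1=4  P2=15  P3=21  P4=31  P5=25
Waiting(P1) = turnaround − burst = 4 − 4 = 0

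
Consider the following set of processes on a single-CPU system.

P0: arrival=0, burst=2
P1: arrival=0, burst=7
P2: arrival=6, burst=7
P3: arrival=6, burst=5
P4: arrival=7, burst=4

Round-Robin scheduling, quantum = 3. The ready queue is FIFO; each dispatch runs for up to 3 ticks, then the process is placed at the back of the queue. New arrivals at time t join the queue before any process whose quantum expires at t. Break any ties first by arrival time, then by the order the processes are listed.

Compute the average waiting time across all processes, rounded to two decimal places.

9.60

Gantt: | P0 0-2 | P1 2-8 | P2 8-11 | P3 11-14 | P4 14-17 | P1 17-18 | P2 18-21 | P3 21-23 | P4 23-24 | P2 24-25 |
Completion: P0=2  P1=18  P2=25  P3=23  P4=24
Waiting times: P0=0, P1=11, P2=12, P3=12, P4=13
Average waiting = (0+11+12+12+13) / 5 = 48/5 = 9.60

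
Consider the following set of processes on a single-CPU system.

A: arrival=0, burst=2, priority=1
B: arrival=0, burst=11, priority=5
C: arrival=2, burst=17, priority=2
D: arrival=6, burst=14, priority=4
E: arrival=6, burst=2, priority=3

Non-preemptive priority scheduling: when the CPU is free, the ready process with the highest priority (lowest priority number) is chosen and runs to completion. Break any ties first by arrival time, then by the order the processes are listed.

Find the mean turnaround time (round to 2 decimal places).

21.80

Timeline: | A 0-2 | C 2-19 | E 19-21 | D 21-35 | B 35-46 |
Completion: A=2  B=46  C=19  D=35  E=21
Turnaround times: A=2, B=46, C=17, D=29, E=15
Average turnaround = (2+46+17+29+15) / 5 = 109/5 = 21.80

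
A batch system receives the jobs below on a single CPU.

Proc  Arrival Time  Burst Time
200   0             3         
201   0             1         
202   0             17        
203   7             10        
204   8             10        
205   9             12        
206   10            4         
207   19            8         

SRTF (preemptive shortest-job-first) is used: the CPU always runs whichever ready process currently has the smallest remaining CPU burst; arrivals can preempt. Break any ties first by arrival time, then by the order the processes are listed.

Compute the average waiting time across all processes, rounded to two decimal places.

Schedule: | 201 0-1 | 200 1-4 | 202 4-7 | 203 7-10 | 206 10-14 | 203 14-21 | 207 21-29 | 204 29-39 | 205 39-51 | 202 51-65 |
Completion: 200=4  201=1  202=65  203=21  204=39  205=51  206=14  207=29
Waiting times: 200=1, 201=0, 202=48, 203=4, 204=21, 205=30, 206=0, 207=2
Average waiting = (1+0+48+4+21+30+0+2) / 8 = 106/8 = 13.25

13.25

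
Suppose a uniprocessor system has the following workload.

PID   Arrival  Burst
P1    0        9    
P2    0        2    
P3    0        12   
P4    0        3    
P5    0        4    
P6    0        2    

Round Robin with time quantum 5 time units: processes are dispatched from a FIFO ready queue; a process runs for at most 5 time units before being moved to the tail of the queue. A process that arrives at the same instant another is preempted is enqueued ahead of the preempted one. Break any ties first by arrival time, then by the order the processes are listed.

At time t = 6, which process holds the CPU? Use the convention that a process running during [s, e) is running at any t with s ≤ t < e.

P2

Schedule: | P1 0-5 | P2 5-7 | P3 7-12 | P4 12-15 | P5 15-19 | P6 19-21 | P1 21-25 | P3 25-32 |
Completion: P1=25  P2=7  P3=32  P4=15  P5=19  P6=21
Turnaround (C−A): P1=25  P2=7  P3=32  P4=15  P5=19  P6=21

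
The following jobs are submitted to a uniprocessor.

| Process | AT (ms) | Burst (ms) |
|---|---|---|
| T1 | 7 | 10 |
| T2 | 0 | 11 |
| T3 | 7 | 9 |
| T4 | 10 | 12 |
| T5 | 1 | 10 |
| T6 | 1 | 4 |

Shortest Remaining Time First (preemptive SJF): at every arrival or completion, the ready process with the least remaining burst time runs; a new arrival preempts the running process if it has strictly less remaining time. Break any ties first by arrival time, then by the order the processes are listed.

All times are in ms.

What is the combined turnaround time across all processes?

152

Schedule: | T2 0-1 | T6 1-5 | T2 5-15 | T3 15-24 | T5 24-34 | T1 34-44 | T4 44-56 |
Completion: T1=44  T2=15  T3=24  T4=56  T5=34  T6=5
Turnaround (C−A): T1=37  T2=15  T3=17  T4=46  T5=33  T6=4
Turnaround = completion − arrival: T1=37, T2=15, T3=17, T4=46, T5=33, T6=4
Total turnaround = 37 + 15 + 17 + 46 + 33 + 4 = 152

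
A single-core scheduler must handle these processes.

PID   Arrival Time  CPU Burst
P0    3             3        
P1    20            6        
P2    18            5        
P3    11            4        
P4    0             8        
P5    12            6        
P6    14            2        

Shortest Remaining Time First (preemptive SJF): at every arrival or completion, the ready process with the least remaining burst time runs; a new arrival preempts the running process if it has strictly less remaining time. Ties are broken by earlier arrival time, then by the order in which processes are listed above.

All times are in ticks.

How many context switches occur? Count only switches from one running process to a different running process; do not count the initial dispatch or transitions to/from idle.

7

Gantt: | P4 0-3 | P0 3-6 | P4 6-11 | P3 11-15 | P6 15-17 | P5 17-23 | P2 23-28 | P1 28-34 |
Completion: P0=6  P1=34  P2=28  P3=15  P4=11  P5=23  P6=17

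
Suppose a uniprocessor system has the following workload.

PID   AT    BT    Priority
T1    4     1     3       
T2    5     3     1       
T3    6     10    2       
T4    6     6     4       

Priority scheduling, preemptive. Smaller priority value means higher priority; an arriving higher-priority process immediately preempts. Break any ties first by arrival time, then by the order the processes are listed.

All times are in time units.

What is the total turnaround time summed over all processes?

34

Schedule: | idle 0-4 | T1 4-5 | T2 5-8 | T3 8-18 | T4 18-24 |
Completion: T1=5  T2=8  T3=18  T4=24
Turnaround (C−A): T1=1  T2=3  T3=12  T4=18
Turnaround = completion − arrival: T1=1, T2=3, T3=12, T4=18
Total turnaround = 1 + 3 + 12 + 18 = 34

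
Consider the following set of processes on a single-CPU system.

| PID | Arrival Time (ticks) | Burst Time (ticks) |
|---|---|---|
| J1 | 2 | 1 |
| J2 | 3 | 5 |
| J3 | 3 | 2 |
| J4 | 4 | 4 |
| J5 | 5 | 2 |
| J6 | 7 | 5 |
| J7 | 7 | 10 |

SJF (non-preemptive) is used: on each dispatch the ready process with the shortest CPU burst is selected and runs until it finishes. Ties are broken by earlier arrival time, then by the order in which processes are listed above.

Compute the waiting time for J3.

0

Gantt: | idle 0-2 | J1 2-3 | J3 3-5 | J5 5-7 | J4 7-11 | J2 11-16 | J6 16-21 | J7 21-31 |
Completion: J1=3  J2=16  J3=5  J4=11  J5=7  J6=21  J7=31
Waiting(J3) = turnaround − burst = 2 − 2 = 0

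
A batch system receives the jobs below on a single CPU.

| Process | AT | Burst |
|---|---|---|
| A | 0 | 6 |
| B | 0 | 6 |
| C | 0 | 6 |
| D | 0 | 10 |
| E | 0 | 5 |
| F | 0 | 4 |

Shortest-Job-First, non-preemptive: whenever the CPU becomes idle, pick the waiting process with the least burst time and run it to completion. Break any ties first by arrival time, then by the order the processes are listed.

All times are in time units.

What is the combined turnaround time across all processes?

Gantt: | F 0-4 | E 4-9 | A 9-15 | B 15-21 | C 21-27 | D 27-37 |
Completion: A=15  B=21  C=27  D=37  E=9  F=4
Turnaround (C−A): A=15  B=21  C=27  D=37  E=9  F=4
Turnaround = completion − arrival: A=15, B=21, C=27, D=37, E=9, F=4
Total turnaround = 15 + 21 + 27 + 37 + 9 + 4 = 113

113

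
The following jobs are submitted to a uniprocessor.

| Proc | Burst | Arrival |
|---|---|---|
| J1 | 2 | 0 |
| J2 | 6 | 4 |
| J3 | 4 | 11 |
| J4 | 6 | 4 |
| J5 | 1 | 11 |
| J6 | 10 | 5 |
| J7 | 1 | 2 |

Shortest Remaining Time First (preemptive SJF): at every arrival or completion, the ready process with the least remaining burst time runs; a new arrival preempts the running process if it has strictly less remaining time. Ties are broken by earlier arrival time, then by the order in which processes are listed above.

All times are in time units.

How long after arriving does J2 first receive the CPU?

0

Gantt: | J1 0-2 | J7 2-3 | idle 3-4 | J2 4-10 | J4 10-11 | J5 11-12 | J3 12-16 | J4 16-21 | J6 21-31 |
Completion: J1=2  J2=10  J3=16  J4=21  J5=12  J6=31  J7=3
Turnaround (C−A): J1=2  J2=6  J3=5  J4=17  J5=1  J6=26  J7=1
Response(J2) = first start − arrival = 4 − 4 = 0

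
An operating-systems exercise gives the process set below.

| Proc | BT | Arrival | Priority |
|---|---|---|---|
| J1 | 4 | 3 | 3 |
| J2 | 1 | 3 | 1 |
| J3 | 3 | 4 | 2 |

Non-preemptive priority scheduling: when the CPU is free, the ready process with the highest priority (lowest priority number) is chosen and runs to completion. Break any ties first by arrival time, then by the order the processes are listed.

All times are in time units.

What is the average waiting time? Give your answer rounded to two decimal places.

1.33

Schedule: | idle 0-3 | J2 3-4 | J3 4-7 | J1 7-11 |
Completion: J1=11  J2=4  J3=7
Waiting times: J1=4, J2=0, J3=0
Average waiting = (4+0+0) / 3 = 4/3 = 1.33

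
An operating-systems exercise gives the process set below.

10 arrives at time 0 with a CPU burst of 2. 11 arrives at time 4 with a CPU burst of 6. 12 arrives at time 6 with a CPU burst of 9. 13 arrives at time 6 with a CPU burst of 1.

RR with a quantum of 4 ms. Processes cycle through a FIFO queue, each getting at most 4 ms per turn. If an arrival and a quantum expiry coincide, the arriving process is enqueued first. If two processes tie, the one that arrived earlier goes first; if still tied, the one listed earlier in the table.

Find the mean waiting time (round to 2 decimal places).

4.00

Timeline: | 10 0-2 | idle 2-4 | 11 4-8 | 12 8-12 | 13 12-13 | 11 13-15 | 12 15-20 |
Completion: 10=2  11=15  12=20  13=13
Turnaround (C−A): 10=2  11=11  12=14  13=7
Waiting times: 10=0, 11=5, 12=5, 13=6
Average waiting = (0+5+5+6) / 4 = 16/4 = 4.00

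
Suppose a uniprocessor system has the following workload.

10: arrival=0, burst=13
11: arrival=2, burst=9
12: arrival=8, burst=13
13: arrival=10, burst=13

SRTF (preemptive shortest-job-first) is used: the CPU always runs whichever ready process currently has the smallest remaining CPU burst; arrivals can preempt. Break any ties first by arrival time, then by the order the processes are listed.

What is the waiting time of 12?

Gantt: | 10 0-2 | 11 2-11 | 10 11-22 | 12 22-35 | 13 35-48 |
Completion: 10=22  11=11  12=35  13=48
Waiting(12) = turnaround − burst = 27 − 13 = 14

14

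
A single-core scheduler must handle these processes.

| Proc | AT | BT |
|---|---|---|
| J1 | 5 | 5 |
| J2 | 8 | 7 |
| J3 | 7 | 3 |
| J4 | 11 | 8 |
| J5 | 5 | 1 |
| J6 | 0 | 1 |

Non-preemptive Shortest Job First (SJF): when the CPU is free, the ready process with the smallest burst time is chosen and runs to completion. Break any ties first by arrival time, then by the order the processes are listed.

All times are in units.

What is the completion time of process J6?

1

Schedule: | J6 0-1 | idle 1-5 | J5 5-6 | J1 6-11 | J3 11-14 | J2 14-21 | J4 21-29 |
Completion: J1=11  J2=21  J3=14  J4=29  J5=6  J6=1
Turnaround (C−A): J1=6  J2=13  J3=7  J4=18  J5=1  J6=1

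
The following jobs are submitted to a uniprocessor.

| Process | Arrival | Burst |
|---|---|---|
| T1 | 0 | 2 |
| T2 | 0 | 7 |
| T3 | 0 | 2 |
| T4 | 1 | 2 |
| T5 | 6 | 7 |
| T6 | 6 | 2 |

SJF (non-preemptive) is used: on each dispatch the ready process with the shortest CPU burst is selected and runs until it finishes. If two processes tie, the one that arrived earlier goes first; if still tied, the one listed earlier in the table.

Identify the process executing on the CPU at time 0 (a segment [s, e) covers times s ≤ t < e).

Schedule: | T1 0-2 | T3 2-4 | T4 4-6 | T6 6-8 | T2 8-15 | T5 15-22 |
Completion: T1=2  T2=15  T3=4  T4=6  T5=22  T6=8
Turnaround (C−A): T1=2  T2=15  T3=4  T4=5  T5=16  T6=2

T1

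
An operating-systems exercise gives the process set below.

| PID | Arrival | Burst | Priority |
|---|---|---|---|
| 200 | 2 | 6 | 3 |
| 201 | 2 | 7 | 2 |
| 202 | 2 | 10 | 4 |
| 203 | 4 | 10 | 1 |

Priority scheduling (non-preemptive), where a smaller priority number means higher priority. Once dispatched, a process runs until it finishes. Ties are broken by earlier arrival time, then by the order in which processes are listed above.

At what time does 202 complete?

Gantt: | idle 0-2 | 201 2-9 | 203 9-19 | 200 19-25 | 202 25-35 |
Completion: 200=25  201=9  202=35  203=19
Turnaround (C−A): 200=23  201=7  202=33  203=15

35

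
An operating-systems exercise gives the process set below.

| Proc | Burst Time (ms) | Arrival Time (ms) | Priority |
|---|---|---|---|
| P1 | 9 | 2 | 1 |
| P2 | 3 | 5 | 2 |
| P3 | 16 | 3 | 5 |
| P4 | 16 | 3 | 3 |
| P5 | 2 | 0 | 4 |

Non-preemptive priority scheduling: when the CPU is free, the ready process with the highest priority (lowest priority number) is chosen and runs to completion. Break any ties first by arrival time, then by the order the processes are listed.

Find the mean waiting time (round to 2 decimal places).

Timeline: | P5 0-2 | P1 2-11 | P2 11-14 | P4 14-30 | P3 30-46 |
Completion: P1=11  P2=14  P3=46  P4=30  P5=2
Turnaround (C−A): P1=9  P2=9  P3=43  P4=27  P5=2
Waiting times: P1=0, P2=6, P3=27, P4=11, P5=0
Average waiting = (0+6+27+11+0) / 5 = 44/5 = 8.80

8.80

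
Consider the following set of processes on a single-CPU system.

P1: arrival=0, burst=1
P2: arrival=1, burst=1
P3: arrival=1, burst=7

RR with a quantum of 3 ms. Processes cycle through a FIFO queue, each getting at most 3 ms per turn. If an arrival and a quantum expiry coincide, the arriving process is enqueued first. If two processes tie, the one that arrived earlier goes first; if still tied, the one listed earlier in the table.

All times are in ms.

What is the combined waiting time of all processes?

1

Gantt: | P1 0-1 | P2 1-2 | P3 2-9 |
Completion: P1=1  P2=2  P3=9
Waiting = turnaround − burst: P1=0, P2=0, P3=1
Total waiting = 0 + 0 + 1 = 1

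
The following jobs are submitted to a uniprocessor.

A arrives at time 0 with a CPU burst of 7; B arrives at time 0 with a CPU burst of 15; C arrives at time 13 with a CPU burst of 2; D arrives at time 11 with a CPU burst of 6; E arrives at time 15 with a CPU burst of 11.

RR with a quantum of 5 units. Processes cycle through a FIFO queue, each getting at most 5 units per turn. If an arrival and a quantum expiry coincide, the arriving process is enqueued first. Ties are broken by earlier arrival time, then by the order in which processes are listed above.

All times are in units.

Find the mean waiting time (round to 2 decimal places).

Schedule: | A 0-5 | B 5-10 | A 10-12 | B 12-17 | D 17-22 | C 22-24 | E 24-29 | B 29-34 | D 34-35 | E 35-41 |
Completion: A=12  B=34  C=24  D=35  E=41
Turnaround (C−A): A=12  B=34  C=11  D=24  E=26
Waiting times: A=5, B=19, C=9, D=18, E=15
Average waiting = (5+19+9+18+15) / 5 = 66/5 = 13.20

13.20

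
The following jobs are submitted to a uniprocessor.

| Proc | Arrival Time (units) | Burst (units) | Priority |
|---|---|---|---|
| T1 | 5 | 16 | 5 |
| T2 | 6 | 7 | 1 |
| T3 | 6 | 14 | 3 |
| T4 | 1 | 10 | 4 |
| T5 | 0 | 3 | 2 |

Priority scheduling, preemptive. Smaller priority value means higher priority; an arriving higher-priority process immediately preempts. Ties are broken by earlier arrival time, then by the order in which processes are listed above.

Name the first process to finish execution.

Gantt: | T5 0-3 | T4 3-6 | T2 6-13 | T3 13-27 | T4 27-34 | T1 34-50 |
Completion: T1=50  T2=13  T3=27  T4=34  T5=3
Finish order: T5 → T2 → T3 → T4 → T1

T5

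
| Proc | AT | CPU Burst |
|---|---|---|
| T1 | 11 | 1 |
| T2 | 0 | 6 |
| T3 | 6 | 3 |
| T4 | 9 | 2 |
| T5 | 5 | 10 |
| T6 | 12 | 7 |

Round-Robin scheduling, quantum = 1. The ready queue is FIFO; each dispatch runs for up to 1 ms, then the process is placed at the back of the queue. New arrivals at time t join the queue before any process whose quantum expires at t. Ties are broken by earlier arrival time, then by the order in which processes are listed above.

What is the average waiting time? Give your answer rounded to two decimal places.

Schedule: | T2 0-5 | T5 5-6 | T2 6-7 | T3 7-8 | T5 8-9 | T3 9-10 | T4 10-11 | T5 11-12 | T3 12-13 | T1 13-14 | T4 14-15 | T6 15-16 | T5 16-17 | T6 17-18 | T5 18-19 | T6 19-20 | T5 20-21 | T6 21-22 | T5 22-23 | T6 23-24 | T5 24-25 | T6 25-26 | T5 26-27 | T6 27-28 | T5 28-29 |
Completion: T1=14  T2=7  T3=13  T4=15  T5=29  T6=28
Waiting times: T1=2, T2=1, T3=4, T4=4, T5=14, T6=9
Average waiting = (2+1+4+4+14+9) / 6 = 34/6 = 5.67

5.67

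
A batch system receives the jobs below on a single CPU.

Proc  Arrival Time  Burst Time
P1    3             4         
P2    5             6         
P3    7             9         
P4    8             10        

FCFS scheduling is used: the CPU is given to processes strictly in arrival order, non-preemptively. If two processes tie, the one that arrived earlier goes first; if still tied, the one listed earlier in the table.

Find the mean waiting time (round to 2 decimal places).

5.50

Schedule: | idle 0-3 | P1 3-7 | P2 7-13 | P3 13-22 | P4 22-32 |
Completion: P1=7  P2=13  P3=22  P4=32
Waiting times: P1=0, P2=2, P3=6, P4=14
Average waiting = (0+2+6+14) / 4 = 22/4 = 5.50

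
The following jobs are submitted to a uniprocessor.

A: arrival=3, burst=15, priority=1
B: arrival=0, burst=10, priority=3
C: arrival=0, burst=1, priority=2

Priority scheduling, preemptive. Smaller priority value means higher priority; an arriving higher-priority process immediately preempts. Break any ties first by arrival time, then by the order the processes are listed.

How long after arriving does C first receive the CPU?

Schedule: | C 0-1 | B 1-3 | A 3-18 | B 18-26 |
Completion: A=18  B=26  C=1
Turnaround (C−A): A=15  B=26  C=1
Response(C) = first start − arrival = 0 − 0 = 0

0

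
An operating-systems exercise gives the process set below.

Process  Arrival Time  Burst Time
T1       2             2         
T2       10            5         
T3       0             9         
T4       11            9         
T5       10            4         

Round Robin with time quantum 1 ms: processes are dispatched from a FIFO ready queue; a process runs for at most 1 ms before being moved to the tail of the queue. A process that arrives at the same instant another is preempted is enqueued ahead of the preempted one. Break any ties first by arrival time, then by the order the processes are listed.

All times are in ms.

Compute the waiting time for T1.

Timeline: | T3 0-2 | T1 2-3 | T3 3-4 | T1 4-5 | T3 5-10 | T2 10-11 | T5 11-12 | T3 12-13 | T4 13-14 | T2 14-15 | T5 15-16 | T4 16-17 | T2 17-18 | T5 18-19 | T4 19-20 | T2 20-21 | T5 21-22 | T4 22-23 | T2 23-24 | T4 24-29 |
Completion: T1=5  T2=24  T3=13  T4=29  T5=22
Turnaround (C−A): T1=3  T2=14  T3=13  T4=18  T5=12
Waiting(T1) = turnaround − burst = 3 − 2 = 1

1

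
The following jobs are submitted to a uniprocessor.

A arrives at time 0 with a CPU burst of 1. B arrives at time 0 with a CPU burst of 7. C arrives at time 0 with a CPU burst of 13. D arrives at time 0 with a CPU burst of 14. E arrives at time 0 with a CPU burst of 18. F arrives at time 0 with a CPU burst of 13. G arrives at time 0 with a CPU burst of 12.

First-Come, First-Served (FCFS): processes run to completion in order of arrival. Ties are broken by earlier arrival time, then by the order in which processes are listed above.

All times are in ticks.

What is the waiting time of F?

Schedule: | A 0-1 | B 1-8 | C 8-21 | D 21-35 | E 35-53 | F 53-66 | G 66-78 |
Completion: A=1  B=8  C=21  D=35  E=53  F=66  G=78
Turnaround (C−A): A=1  B=8  C=21  D=35  E=53  F=66  G=78
Waiting(F) = turnaround − burst = 66 − 13 = 53

53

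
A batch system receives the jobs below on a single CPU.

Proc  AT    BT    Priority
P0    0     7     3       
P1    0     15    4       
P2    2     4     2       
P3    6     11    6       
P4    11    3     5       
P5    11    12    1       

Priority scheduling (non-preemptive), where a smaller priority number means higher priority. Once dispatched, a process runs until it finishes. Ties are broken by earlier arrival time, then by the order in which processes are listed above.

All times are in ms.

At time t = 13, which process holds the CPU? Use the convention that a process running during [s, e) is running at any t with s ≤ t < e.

P5

Timeline: | P0 0-7 | P2 7-11 | P5 11-23 | P1 23-38 | P4 38-41 | P3 41-52 |
Completion: P0=7  P1=38  P2=11  P3=52  P4=41  P5=23
Turnaround (C−A): P0=7  P1=38  P2=9  P3=46  P4=30  P5=12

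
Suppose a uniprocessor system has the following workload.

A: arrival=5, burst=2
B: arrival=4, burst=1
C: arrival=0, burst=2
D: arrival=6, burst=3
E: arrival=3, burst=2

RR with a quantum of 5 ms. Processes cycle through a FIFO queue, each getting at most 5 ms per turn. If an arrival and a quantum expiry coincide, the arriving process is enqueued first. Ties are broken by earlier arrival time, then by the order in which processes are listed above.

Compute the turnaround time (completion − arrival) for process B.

2

Schedule: | C 0-2 | idle 2-3 | E 3-5 | B 5-6 | A 6-8 | D 8-11 |
Completion: A=8  B=6  C=2  D=11  E=5
Turnaround(B) = completion − arrival = 6 − 4 = 2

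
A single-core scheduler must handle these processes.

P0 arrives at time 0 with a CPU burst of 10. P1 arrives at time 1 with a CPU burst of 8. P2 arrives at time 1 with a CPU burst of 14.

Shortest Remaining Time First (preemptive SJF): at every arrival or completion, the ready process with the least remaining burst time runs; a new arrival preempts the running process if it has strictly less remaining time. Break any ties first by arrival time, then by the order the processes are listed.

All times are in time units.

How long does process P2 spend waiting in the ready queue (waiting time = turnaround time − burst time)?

Timeline: | P0 0-1 | P1 1-9 | P0 9-18 | P2 18-32 |
Completion: P0=18  P1=9  P2=32
Turnaround (C−A): P0=18  P1=8  P2=31
Waiting(P2) = turnaround − burst = 31 − 14 = 17

17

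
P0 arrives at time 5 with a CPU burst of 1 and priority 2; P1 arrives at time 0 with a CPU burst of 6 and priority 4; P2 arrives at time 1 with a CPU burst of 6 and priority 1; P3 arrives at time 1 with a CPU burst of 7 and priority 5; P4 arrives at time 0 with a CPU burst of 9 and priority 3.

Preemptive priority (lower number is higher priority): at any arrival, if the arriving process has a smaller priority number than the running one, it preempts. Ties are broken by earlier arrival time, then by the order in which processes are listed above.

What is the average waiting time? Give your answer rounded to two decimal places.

Timeline: | P4 0-1 | P2 1-7 | P0 7-8 | P4 8-16 | P1 16-22 | P3 22-29 |
Completion: P0=8  P1=22  P2=7  P3=29  P4=16
Turnaround (C−A): P0=3  P1=22  P2=6  P3=28  P4=16
Waiting times: P0=2, P1=16, P2=0, P3=21, P4=7
Average waiting = (2+16+0+21+7) / 5 = 46/5 = 9.20

9.20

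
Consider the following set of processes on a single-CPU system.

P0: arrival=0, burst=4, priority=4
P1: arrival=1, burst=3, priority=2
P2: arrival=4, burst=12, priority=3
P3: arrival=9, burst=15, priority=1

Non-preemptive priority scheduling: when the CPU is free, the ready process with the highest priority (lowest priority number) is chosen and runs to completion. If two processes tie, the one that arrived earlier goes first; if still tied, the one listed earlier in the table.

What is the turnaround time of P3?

Gantt: | P0 0-4 | P1 4-7 | P2 7-19 | P3 19-34 |
Completion: P0=4  P1=7  P2=19  P3=34
Turnaround(P3) = completion − arrival = 34 − 9 = 25

25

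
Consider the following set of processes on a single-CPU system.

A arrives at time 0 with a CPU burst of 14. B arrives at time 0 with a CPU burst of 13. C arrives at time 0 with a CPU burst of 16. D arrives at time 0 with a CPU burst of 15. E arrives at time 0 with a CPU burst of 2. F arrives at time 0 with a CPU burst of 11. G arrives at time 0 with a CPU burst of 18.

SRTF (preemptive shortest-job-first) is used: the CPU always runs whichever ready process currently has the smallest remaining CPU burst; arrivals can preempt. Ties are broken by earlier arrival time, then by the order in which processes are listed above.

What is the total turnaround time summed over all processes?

Schedule: | E 0-2 | F 2-13 | B 13-26 | A 26-40 | D 40-55 | C 55-71 | G 71-89 |
Completion: A=40  B=26  C=71  D=55  E=2  F=13  G=89
Turnaround (C−A): A=40  B=26  C=71  D=55  E=2  F=13  G=89
Turnaround = completion − arrival: A=40, B=26, C=71, D=55, E=2, F=13, G=89
Total turnaround = 40 + 26 + 71 + 55 + 2 + 13 + 89 = 296

296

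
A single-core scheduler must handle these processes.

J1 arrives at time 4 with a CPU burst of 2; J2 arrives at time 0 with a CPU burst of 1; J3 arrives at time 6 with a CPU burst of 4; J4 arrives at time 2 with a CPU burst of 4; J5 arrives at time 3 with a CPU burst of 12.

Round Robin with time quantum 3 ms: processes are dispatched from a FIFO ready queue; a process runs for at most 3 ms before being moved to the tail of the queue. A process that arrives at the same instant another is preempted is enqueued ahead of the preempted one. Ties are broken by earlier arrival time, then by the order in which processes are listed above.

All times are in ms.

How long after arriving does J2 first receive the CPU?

0

Timeline: | J2 0-1 | idle 1-2 | J4 2-5 | J5 5-8 | J1 8-10 | J4 10-11 | J3 11-14 | J5 14-17 | J3 17-18 | J5 18-24 |
Completion: J1=10  J2=1  J3=18  J4=11  J5=24
Response(J2) = first start − arrival = 0 − 0 = 0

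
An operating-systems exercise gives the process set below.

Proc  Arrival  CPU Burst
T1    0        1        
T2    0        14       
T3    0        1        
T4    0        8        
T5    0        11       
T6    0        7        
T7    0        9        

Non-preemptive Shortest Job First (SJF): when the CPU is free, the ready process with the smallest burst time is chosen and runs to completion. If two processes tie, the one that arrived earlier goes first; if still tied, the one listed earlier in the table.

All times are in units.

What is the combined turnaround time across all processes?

Schedule: | T1 0-1 | T3 1-2 | T6 2-9 | T4 9-17 | T7 17-26 | T5 26-37 | T2 37-51 |
Completion: T1=1  T2=51  T3=2  T4=17  T5=37  T6=9  T7=26
Turnaround (C−A): T1=1  T2=51  T3=2  T4=17  T5=37  T6=9  T7=26
Turnaround = completion − arrival: T1=1, T2=51, T3=2, T4=17, T5=37, T6=9, T7=26
Total turnaround = 1 + 51 + 2 + 17 + 37 + 9 + 26 = 143

143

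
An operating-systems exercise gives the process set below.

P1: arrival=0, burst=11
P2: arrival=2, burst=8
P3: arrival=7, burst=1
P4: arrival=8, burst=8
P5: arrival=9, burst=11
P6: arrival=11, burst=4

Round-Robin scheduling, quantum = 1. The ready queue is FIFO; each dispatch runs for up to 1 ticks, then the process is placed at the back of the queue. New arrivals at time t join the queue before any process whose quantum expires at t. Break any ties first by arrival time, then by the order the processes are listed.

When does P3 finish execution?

9

Schedule: | P1 0-2 | P2 2-3 | P1 3-4 | P2 4-5 | P1 5-6 | P2 6-7 | P1 7-8 | P3 8-9 | P2 9-10 | P4 10-11 | P1 11-12 | P5 12-13 | P2 13-14 | P6 14-15 | P4 15-16 | P1 16-17 | P5 17-18 | P2 18-19 | P6 19-20 | P4 20-21 | P1 21-22 | P5 22-23 | P2 23-24 | P6 24-25 | P4 25-26 | P1 26-27 | P5 27-28 | P2 28-29 | P6 29-30 | P4 30-31 | P1 31-32 | P5 32-33 | P4 33-34 | P1 34-35 | P5 35-36 | P4 36-37 | P5 37-38 | P4 38-39 | P5 39-43 |
Completion: P1=35  P2=29  P3=9  P4=39  P5=43  P6=30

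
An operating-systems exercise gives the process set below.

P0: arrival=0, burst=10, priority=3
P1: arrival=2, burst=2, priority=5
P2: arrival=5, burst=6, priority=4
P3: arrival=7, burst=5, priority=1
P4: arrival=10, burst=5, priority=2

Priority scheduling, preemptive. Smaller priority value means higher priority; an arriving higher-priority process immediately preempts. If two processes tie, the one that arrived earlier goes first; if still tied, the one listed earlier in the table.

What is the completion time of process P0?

20

Schedule: | P0 0-7 | P3 7-12 | P4 12-17 | P0 17-20 | P2 20-26 | P1 26-28 |
Completion: P0=20  P1=28  P2=26  P3=12  P4=17
Turnaround (C−A): P0=20  P1=26  P2=21  P3=5  P4=7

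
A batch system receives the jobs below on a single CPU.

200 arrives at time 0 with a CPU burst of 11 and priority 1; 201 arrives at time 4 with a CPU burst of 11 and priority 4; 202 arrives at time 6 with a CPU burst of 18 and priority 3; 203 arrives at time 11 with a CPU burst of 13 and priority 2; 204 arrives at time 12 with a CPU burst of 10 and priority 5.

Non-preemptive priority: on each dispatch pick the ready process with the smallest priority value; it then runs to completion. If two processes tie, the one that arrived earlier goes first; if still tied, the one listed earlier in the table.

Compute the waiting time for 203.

Schedule: | 200 0-11 | 203 11-24 | 202 24-42 | 201 42-53 | 204 53-63 |
Completion: 200=11  201=53  202=42  203=24  204=63
Turnaround (C−A): 200=11  201=49  202=36  203=13  204=51
Waiting(203) = turnaround − burst = 13 − 13 = 0

0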